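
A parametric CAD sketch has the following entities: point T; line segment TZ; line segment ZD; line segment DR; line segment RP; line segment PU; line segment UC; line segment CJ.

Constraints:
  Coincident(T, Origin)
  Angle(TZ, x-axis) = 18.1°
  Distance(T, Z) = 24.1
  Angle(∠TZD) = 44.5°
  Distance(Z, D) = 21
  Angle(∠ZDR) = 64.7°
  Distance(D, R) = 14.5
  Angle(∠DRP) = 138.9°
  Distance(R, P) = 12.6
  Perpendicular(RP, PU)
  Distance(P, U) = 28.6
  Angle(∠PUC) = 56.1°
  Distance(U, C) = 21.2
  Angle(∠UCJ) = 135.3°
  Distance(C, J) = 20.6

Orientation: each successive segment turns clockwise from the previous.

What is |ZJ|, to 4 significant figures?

27.54

∠PUC = 56.1° gives UC at -127.7° from the x-axis; with |UC| = 21.2, C = (20.86, -5.720). ∠UCJ = 135.3° gives CJ at -172.4° from the x-axis; with |CJ| = 20.6, J = (0.4452, -8.444). Then |ZJ| = |J − Z| = 27.54.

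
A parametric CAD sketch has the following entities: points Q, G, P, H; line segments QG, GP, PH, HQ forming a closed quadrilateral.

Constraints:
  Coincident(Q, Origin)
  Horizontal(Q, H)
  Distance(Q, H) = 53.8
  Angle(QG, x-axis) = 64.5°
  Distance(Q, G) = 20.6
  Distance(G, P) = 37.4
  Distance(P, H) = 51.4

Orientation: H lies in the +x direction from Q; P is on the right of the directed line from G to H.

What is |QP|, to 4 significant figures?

19.60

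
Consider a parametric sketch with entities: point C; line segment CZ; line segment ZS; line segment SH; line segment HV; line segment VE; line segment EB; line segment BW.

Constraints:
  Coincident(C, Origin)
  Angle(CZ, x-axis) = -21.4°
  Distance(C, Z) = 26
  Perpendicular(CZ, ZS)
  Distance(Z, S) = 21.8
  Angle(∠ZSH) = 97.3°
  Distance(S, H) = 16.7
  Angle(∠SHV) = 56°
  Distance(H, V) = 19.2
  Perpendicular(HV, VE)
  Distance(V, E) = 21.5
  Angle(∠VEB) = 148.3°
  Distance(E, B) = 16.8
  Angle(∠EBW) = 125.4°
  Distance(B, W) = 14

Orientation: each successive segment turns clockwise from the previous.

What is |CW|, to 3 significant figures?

59.6

C is at the origin; CZ runs at -21.4° with length 26.0, so Z = (24.2, -9.49). CZ ⟂ ZS, so ZS runs at -111°; with |ZS| = 21.8, S = (16.3, -29.8). ∠ZSH = 97.3° gives SH at 166° from the x-axis; with |SH| = 16.7, H = (0.0563, -25.7). ∠SHV = 56.0° gives HV at 41.9° from the x-axis; with |HV| = 19.2, V = (14.3, -12.9). HV is perpendicular to VE, so VE runs at -48.1°; with |VE| = 21.5, E = (28.7, -28.9). ∠VEB = 148.3° gives EB at -79.8° from the x-axis; with |EB| = 16.8, B = (31.7, -45.4). ∠EBW = 125.4° gives BW at -134° from the x-axis; with |BW| = 14.0, W = (21.9, -55.4). Then |CW| = |W − C| = 59.6.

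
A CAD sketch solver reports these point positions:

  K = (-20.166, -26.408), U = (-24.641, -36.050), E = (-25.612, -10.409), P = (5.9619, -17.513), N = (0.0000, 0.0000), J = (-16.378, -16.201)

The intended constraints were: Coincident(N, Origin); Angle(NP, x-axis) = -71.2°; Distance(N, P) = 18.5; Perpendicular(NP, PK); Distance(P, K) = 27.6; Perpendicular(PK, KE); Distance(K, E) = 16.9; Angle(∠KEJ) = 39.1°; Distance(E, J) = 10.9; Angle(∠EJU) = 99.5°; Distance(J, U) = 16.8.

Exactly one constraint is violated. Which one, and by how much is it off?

Distance(J, U) = 16.8 — off by 4.70.

N = (0.00, 0.00) ✓; NP at -71.20° ✓; |NP| = 18.50 ✓; ∠(NP, PK) = 90.00° ✓; |PK| = 27.60 ✓; ∠(PK, KE) = 90.00° ✓; |KE| = 16.90 ✓; ∠KEJ = 39.10° ✓; |EJ| = 10.90 ✓; ∠EJU = 99.50° ✓; |JU| = 21.50 ✗.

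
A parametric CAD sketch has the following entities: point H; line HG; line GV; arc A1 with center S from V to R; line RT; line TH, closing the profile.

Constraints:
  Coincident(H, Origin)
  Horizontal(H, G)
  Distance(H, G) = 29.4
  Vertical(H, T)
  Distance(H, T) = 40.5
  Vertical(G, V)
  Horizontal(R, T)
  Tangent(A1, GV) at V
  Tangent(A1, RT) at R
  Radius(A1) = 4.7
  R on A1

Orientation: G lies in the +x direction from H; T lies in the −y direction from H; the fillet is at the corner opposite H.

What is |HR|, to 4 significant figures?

47.44

The virtual corner opposite H is at (29.40, -40.50). Since A1 is tangent to GV there, SV ⟂ GV and since A1 is tangent to RT there, SR ⟂ RT, with radius 4.7, so the center S sits 4.7 in from both sides at S = (24.70, -35.80). That places the tangent points at V = (29.40, -35.80) on GV and R = (24.70, -40.50) on RT. Then |HR| = |R − H| = 47.44.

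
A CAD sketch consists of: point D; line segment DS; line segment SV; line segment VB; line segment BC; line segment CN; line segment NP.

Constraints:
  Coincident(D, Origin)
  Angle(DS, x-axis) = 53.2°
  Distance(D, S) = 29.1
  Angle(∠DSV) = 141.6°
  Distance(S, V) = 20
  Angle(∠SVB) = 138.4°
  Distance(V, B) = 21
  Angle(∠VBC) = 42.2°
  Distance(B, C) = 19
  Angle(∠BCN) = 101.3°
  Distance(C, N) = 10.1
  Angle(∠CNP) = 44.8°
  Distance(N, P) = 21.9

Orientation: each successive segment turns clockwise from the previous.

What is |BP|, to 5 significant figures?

3.6315

D is at the origin; DS runs at 53.2° with length 29.1, so S = (17.432, 23.301). ∠DSV = 141.6° gives SV at 14.800° from the x-axis; with |SV| = 20.0, V = (36.768, 28.410). ∠SVB = 138.4° gives VB at -26.800° from the x-axis; with |VB| = 21.0, B = (55.512, 18.942). ∠VBC = 42.2° gives BC at -164.60° from the x-axis; with |BC| = 19.0, C = (37.195, 13.896). ∠BCN = 101.3° gives CN at 116.70° from the x-axis; with |CN| = 10.1, N = (32.656, 22.919). ∠CNP = 44.8° gives NP at -18.500° from the x-axis; with |NP| = 21.9, P = (53.425, 15.970). Then |BP| = |P − B| = 3.6315.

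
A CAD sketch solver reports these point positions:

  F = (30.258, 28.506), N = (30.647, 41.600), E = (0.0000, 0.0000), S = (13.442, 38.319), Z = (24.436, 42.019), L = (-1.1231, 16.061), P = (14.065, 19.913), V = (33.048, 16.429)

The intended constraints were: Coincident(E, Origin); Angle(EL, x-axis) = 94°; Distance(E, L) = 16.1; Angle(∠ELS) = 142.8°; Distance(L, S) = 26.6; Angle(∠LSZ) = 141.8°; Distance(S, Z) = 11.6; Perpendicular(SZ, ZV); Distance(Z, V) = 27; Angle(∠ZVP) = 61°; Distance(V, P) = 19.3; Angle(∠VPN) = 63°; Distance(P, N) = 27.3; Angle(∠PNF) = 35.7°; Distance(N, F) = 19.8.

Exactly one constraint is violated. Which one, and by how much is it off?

Distance(N, F) = 19.8 — off by 6.70.

E = (0.00, 0.00) ✓; EL at 94.00° ✓; |EL| = 16.10 ✓; ∠ELS = 142.8° ✓; |LS| = 26.60 ✓; ∠LSZ = 141.8° ✓; |SZ| = 11.60 ✓; ∠(SZ, ZV) = 90.00° ✓; |ZV| = 27.00 ✓; ∠ZVP = 61.00° ✓; |VP| = 19.30 ✓; ∠VPN = 63.00° ✓; |PN| = 27.30 ✓; ∠PNF = 35.70° ✓; |NF| = 13.10 ✗.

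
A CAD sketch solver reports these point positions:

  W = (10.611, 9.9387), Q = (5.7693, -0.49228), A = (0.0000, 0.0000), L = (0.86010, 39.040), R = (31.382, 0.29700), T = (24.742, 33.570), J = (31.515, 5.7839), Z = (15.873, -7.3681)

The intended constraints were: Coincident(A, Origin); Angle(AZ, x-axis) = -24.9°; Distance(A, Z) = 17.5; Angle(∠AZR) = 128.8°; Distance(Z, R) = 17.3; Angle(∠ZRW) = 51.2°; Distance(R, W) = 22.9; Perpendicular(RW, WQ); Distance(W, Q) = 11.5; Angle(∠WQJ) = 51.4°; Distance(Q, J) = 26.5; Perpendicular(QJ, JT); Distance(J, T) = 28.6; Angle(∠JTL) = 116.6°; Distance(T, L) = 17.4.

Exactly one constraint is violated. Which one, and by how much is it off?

Distance(T, L) = 17.4 — off by 7.10.

A = (0.00, 0.00) ✓; AZ at -24.90° ✓; |AZ| = 17.50 ✓; ∠AZR = 128.8° ✓; |ZR| = 17.30 ✓; ∠ZRW = 51.20° ✓; |RW| = 22.90 ✓; ∠(RW, WQ) = 90.00° ✓; |WQ| = 11.50 ✓; ∠WQJ = 51.40° ✓; |QJ| = 26.50 ✓; ∠(QJ, JT) = 90.00° ✓; |JT| = 28.60 ✓; ∠JTL = 116.6° ✓; |TL| = 24.50 ✗.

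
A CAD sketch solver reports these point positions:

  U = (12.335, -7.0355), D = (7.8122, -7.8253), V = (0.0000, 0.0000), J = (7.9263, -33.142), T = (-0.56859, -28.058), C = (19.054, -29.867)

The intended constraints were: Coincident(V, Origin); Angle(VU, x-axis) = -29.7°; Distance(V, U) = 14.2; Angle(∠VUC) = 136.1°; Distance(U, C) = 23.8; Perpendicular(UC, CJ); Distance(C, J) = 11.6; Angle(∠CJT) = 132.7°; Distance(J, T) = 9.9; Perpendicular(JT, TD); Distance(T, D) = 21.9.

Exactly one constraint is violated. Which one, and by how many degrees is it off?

Perpendicular(JT, TD) — off by 8.40°.

V = (0.00, 0.00) ✓; VU at -29.70° ✓; |VU| = 14.20 ✓; ∠VUC = 136.1° ✓; |UC| = 23.80 ✓; ∠(UC, CJ) = 90.00° ✓; |CJ| = 11.60 ✓; ∠CJT = 132.7° ✓; |JT| = 9.900 ✓; ∠(JT, TD) = 81.60° ✗; |TD| = 21.90 ✓.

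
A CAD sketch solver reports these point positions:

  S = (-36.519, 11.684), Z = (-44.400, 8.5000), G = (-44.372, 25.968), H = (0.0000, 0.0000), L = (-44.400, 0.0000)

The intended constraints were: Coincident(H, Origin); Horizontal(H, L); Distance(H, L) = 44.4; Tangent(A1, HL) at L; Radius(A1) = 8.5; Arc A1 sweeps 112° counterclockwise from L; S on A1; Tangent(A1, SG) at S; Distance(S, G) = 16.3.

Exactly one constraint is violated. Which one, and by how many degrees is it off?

Tangent(A1, SG) at S — off by 6.80°.

H = (0.00, 0.00) ✓; H.y = 0.00, L.y = 0.00 ✓; |HL| = 44.40 ✓; ∠(ZL, LH) = 90.00° ✓; |ZL| = 8.500 ✓; bearing(Z→S) − bearing(Z→L) = 112.0° ✓; |ZS| = 8.500 ✓; ∠(ZS, SG) = 83.20° ✗; |SG| = 16.30 ✓.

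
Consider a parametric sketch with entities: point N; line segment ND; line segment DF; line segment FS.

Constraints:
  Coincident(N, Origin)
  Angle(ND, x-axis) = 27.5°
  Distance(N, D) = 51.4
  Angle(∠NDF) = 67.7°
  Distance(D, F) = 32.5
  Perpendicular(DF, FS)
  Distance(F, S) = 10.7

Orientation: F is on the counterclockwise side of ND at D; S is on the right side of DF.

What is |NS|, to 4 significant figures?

59.69

N is at the origin; ND runs at 27.5° with length 51.4, so D = 51.4·(cos 27.5°, sin 27.5°) = (45.59, 23.73). ∠NDF = 67.7°, so DF runs at 27.5° + (180° − 67.7°) = 139.8° from the x-axis; with |DF| = 32.5, F = D + 32.5·(cos 139.8°, sin 139.8°) = (20.77, 44.71). DF ⟂ FS; with |FS| = 10.7 on the right of DF, S = F + 10.7·(0.6455, 0.7638) = (27.68, 52.88). Then |NS| = |S − N| = 59.69.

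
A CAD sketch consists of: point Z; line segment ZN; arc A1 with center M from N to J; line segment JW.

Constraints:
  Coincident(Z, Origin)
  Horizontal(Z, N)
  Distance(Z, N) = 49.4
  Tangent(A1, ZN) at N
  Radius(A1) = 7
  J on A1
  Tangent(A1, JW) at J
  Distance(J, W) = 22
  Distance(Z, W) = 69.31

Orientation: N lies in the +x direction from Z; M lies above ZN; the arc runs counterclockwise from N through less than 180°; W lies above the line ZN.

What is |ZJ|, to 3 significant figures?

55.9

Z is at the origin; ZN is horizontal with |ZN| = 49.4 and N on the +x side, so N = (49.4, 0.00). Since A1 is tangent to ZN there, MN ⟂ ZN, so M = N + (0, 7) = (49.4, 7.00). Since MJ ⟂ JW (tangency), |MW| = √(7.0² + 22.0²) = 23.1 regardless of where J sits on A1. So W lies on both circle(Z, 69.31) and circle(M, 23.1); the above-ZN intersection is W = (65.0, 24.0). J is the foot of the tangent from W: J = (55.7, 4.05).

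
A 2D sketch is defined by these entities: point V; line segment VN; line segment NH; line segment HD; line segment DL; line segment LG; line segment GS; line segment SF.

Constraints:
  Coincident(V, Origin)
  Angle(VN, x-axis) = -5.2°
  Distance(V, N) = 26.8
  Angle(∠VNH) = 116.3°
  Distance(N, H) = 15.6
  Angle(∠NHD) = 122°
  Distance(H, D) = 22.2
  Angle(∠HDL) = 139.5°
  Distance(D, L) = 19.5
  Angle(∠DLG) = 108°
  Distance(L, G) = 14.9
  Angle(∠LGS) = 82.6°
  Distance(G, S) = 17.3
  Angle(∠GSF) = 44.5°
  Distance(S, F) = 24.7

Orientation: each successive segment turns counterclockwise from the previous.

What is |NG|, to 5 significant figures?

41.735

∠HDL = 139.5° gives DL at 157.00° from the x-axis; with |DL| = 19.5, L = (6.9852, 38.359). ∠DLG = 108.0° gives LG at -131.00° from the x-axis; with |LG| = 14.9, G = (-2.7900, 27.114). Then |NG| = |G − N| = 41.735.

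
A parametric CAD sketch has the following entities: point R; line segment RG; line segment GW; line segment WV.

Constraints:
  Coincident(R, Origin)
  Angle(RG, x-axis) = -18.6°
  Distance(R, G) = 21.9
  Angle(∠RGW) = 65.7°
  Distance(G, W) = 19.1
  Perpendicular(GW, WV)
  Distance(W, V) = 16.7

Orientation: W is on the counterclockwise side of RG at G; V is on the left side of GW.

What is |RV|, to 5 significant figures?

10.601

∠RGW = 65.7°, so GW runs at -18.6° + (180° − 65.7°) = 95.700° from the x-axis; with |GW| = 19.1, W = G + 19.1·(cos 95.700°, sin 95.700°) = (18.859, 12.020). GW is perpendicular to WV; with |WV| = 16.7 on the left of GW, V = W + 16.7·(-0.99506, -0.099320) = (2.2417, 10.362). Then |RV| = |V − R| = 10.601.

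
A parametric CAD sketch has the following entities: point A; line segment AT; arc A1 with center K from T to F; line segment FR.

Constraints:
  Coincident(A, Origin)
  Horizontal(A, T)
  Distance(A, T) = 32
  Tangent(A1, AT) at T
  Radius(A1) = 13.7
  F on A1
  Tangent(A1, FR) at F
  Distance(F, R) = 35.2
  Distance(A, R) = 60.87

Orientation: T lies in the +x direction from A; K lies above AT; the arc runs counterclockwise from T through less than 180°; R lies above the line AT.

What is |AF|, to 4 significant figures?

48.50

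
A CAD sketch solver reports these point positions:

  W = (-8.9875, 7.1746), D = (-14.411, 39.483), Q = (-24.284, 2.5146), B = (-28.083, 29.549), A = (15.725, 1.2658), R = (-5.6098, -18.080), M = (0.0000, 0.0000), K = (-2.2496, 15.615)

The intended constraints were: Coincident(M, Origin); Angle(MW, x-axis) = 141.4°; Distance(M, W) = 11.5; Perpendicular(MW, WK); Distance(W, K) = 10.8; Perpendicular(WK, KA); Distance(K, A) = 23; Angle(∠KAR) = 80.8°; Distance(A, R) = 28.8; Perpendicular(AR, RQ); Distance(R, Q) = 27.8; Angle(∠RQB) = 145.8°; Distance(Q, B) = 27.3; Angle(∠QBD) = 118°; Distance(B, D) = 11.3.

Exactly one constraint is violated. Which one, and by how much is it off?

Distance(B, D) = 11.3 — off by 5.60.

M = (0.00, 0.00) ✓; MW at 141.4° ✓; |MW| = 11.50 ✓; ∠(MW, WK) = 90.00° ✓; |WK| = 10.80 ✓; ∠(WK, KA) = 90.00° ✓; |KA| = 23.00 ✓; ∠KAR = 80.80° ✓; |AR| = 28.80 ✓; ∠(AR, RQ) = 90.00° ✓; |RQ| = 27.80 ✓; ∠RQB = 145.8° ✓; |QB| = 27.30 ✓; ∠QBD = 118.0° ✓; |BD| = 16.90 ✗.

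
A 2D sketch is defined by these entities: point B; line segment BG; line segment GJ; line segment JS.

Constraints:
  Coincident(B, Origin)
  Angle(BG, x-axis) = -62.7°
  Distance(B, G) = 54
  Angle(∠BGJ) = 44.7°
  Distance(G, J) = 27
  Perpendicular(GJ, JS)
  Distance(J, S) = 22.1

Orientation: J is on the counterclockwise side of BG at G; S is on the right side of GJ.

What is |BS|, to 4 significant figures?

61.15

B is at the origin; BG runs at -62.7° with length 54.0, so G = 54.0·(cos -62.7°, sin -62.7°) = (24.77, -47.99). ∠BGJ = 44.7°, so GJ runs at -62.7° + (180° − 44.7°) = 72.60° from the x-axis; with |GJ| = 27.0, J = G + 27.0·(cos 72.60°, sin 72.60°) = (32.84, -22.22). GJ is perpendicular to JS; with |JS| = 22.1 on the right of GJ, S = J + 22.1·(0.9542, -0.2990) = (53.93, -28.83). Then |BS| = |S − B| = 61.15.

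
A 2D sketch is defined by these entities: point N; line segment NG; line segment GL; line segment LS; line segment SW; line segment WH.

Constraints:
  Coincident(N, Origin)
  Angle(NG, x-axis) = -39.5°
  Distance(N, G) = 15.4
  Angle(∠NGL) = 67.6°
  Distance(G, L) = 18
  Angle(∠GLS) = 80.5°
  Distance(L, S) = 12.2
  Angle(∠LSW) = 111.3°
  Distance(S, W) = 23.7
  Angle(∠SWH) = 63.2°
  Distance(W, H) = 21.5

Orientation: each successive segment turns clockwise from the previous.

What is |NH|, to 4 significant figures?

19.62

N is at the origin; NG runs at -39.5° with length 15.4, so G = (11.88, -9.796). ∠NGL = 67.6° gives GL at -151.9° from the x-axis; with |GL| = 18.0, L = (-3.995, -18.27). ∠GLS = 80.5° gives LS at 108.6° from the x-axis; with |LS| = 12.2, S = (-7.887, -6.711). ∠LSW = 111.3° gives SW at 39.90° from the x-axis; with |SW| = 23.7, W = (10.30, 8.491). ∠SWH = 63.2° gives WH at -76.90° from the x-axis; with |WH| = 21.5, H = (15.17, -12.45). Then |NH| = |H − N| = 19.62.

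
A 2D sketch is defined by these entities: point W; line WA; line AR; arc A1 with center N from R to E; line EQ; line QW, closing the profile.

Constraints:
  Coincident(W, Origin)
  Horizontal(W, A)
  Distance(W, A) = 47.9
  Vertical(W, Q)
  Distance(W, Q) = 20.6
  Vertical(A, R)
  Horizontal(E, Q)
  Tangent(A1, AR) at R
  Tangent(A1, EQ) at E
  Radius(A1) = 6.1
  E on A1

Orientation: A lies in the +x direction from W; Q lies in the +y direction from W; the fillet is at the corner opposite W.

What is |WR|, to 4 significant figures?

50.05

W is at the origin; W and A share the same y with |WA| = 47.9 and A on the +x side, so A = (47.90, 0.000). W and Q share the same x with |WQ| = 20.6 and Q on the +y side, so Q = (0.000, 20.60). The virtual corner opposite W is at (47.90, 20.60). The tangent condition forces NR to be normal to AR and the tangent condition forces NE to be normal to EQ, with radius 6.1, so the center N sits 6.1 in from both sides at N = (41.80, 14.50). That places the tangent points at R = (47.90, 14.50) on AR and E = (41.80, 20.60) on EQ. Then |WR| = |R − W| = 50.05.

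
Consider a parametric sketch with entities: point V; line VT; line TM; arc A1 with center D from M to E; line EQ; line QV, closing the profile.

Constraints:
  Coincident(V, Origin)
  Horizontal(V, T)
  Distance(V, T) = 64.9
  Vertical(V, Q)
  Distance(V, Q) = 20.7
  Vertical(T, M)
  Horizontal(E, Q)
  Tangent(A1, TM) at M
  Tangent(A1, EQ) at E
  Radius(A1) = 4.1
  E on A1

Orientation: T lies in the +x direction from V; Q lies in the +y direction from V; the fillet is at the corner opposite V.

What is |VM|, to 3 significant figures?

67.0

V is at the origin; VT is horizontal with |VT| = 64.9 and T on the +x side, so T = (64.9, 0.00). V and Q share the same x with |VQ| = 20.7 and Q on the +y side, so Q = (0.00, 20.7). The virtual corner opposite V is at (64.9, 20.7). Since A1 is tangent to TM there, DM ⟂ TM and A1 meets EQ tangentially, so DE is at right angles to EQ, with radius 4.1, so the center D sits 4.1 in from both sides at D = (60.8, 16.6). That places the tangent points at M = (64.9, 16.6) on TM and E = (60.8, 20.7) on EQ. Then |VM| = |M − V| = 67.0.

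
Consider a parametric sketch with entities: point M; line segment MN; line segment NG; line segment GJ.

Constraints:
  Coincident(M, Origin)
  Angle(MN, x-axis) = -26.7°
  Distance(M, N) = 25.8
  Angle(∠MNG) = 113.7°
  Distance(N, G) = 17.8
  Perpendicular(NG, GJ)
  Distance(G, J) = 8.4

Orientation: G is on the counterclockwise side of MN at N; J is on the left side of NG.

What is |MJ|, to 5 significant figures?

32.021

∠MNG = 113.7°, so NG runs at -26.7° + (180° − 113.7°) = 39.600° from the x-axis; with |NG| = 17.8, G = N + 17.8·(cos 39.600°, sin 39.600°) = (36.764, -0.24628). NG ⟂ GJ; with |GJ| = 8.4 on the left of NG, J = G + 8.4·(-0.63742, 0.77051) = (31.410, 6.2260). Then |MJ| = |J − M| = 32.021.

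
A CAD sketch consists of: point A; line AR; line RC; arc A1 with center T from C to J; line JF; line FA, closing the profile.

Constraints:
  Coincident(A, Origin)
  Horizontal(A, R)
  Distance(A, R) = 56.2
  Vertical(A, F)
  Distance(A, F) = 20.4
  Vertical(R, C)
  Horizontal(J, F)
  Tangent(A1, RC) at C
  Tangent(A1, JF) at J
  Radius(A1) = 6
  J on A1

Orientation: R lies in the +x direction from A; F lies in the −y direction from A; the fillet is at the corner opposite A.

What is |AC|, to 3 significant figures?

58.0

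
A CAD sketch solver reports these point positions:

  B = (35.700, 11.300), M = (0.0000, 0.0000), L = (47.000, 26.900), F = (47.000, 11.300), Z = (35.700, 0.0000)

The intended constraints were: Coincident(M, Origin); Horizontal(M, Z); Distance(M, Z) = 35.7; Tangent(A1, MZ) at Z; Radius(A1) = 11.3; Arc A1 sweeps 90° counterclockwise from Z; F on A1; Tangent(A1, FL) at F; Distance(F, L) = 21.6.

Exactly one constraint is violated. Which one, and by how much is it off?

Distance(F, L) = 21.6 — off by 6.00.

M = (0.00, 0.00) ✓; M.y = 0.00, Z.y = 0.00 ✓; |MZ| = 35.70 ✓; ∠(BZ, ZM) = 90.00° ✓; |BZ| = 11.30 ✓; bearing(B→F) − bearing(B→Z) = 90.00° ✓; |BF| = 11.30 ✓; ∠(BF, FL) = 90.00° ✓; |FL| = 15.60 ✗.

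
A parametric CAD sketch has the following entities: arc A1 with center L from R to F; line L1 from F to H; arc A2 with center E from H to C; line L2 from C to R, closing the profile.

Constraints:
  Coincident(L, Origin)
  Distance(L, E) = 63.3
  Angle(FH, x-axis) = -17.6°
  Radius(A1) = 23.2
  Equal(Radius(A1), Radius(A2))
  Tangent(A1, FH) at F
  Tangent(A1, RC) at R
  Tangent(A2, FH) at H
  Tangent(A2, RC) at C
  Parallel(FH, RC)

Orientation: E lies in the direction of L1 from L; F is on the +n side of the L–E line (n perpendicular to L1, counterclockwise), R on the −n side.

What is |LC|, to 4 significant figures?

67.42

The slot axis is L1's direction at -17.6°, so u = (cos -17.6°, sin -17.6°) = (0.9532, -0.3024) and n = (−sin -17.6°, cos -17.6°) = (0.3024, 0.9532). L is at the origin and E lies 63.3 along u from L, so E = 63.3·u = (60.34, -19.14). Tangency of A1 to both parallel lines with radius 23.2 puts F and R at L ± 23.2·n: F = (7.015, 22.11), R = (-7.015, -22.11). Equal radii place H and C the same way about E: H = E + 23.2·n = (67.35, 2.974), C = E − 23.2·n = (53.32, -41.25). Then |LC| = |C − L| = 67.42.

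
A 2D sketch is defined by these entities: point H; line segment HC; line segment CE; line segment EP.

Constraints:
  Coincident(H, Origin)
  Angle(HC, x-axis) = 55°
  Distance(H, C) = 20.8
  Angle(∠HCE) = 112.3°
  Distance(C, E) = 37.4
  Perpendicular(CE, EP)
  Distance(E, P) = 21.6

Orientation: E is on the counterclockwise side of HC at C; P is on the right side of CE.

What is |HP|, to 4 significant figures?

60.99

H is at the origin; HC runs at 55.0° with length 20.8, so C = 20.8·(cos 55.0°, sin 55.0°) = (11.93, 17.04). ∠HCE = 112.3°, so CE runs at 55.0° + (180° − 112.3°) = 122.7° from the x-axis; with |CE| = 37.4, E = C + 37.4·(cos 122.7°, sin 122.7°) = (-8.275, 48.51). CE is perpendicular to EP; with |EP| = 21.6 on the right of CE, P = E + 21.6·(0.8415, 0.5402) = (9.902, 60.18). Then |HP| = |P − H| = 60.99.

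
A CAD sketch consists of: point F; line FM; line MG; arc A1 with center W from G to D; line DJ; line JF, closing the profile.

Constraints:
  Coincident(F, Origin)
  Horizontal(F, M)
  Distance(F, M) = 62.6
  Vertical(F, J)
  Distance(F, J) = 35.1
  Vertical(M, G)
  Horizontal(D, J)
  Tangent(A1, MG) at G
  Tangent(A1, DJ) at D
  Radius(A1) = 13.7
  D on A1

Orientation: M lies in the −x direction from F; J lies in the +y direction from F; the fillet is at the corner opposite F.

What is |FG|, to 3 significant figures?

66.2

F is at the origin; FM is horizontal with |FM| = 62.6 and M on the −x side, so M = (-62.6, 0.00). F and J share the same x with |FJ| = 35.1 and J on the +y side, so J = (0.00, 35.1). The virtual corner opposite F is at (-62.6, 35.1). Tangency of A1 to MG means the radius WG is perpendicular to MG and since A1 is tangent to DJ there, WD ⟂ DJ, with radius 13.7, so the center W sits 13.7 in from both sides at W = (-48.9, 21.4). That places the tangent points at G = (-62.6, 21.4) on MG and D = (-48.9, 35.1) on DJ. Then |FG| = |G − F| = 66.2.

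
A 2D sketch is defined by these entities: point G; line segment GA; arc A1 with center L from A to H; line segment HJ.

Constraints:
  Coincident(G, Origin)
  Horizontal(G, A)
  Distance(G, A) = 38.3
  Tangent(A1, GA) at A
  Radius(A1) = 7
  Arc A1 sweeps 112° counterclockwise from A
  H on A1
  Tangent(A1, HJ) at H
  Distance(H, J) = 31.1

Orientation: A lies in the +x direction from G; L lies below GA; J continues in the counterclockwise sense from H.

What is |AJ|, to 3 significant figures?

38.8

On A1, A sits at bearing 90° from L; a 112° counterclockwise sweep puts H at bearing 202°, so H = L + 7.0·(cos 202°, sin 202°) = (31.8, -9.62). A1 meets HJ tangentially, so LH is at right angles to HJ, so HJ runs along (−sin 202°, cos 202°); with |HJ| = 31.1, J = (43.5, -38.5). Then |AJ| = |J − A| = 38.8.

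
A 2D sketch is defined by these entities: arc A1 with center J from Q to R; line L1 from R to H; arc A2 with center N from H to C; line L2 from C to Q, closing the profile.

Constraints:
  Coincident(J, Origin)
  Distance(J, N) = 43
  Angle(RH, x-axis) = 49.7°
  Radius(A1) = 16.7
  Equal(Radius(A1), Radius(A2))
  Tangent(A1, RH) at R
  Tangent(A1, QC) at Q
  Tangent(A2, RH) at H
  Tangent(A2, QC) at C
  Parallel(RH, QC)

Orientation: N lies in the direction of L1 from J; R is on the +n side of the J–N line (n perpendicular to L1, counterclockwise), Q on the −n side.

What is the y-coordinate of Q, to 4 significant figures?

-10.80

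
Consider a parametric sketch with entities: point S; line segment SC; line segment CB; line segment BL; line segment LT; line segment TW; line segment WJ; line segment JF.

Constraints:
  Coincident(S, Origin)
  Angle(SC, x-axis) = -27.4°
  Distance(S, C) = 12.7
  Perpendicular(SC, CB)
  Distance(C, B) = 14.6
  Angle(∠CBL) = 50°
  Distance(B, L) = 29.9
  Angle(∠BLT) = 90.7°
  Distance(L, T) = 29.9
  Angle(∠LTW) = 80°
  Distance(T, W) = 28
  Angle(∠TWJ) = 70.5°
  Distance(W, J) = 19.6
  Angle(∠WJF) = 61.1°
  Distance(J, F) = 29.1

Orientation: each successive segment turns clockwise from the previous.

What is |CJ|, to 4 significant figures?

4.020

∠LTW = 80.0° gives TW at -76.70° from the x-axis; with |TW| = 28.0, W = (26.97, -6.625). ∠TWJ = 70.5° gives WJ at 173.8° from the x-axis; with |WJ| = 19.6, J = (7.483, -4.508). Then |CJ| = |J − C| = 4.020.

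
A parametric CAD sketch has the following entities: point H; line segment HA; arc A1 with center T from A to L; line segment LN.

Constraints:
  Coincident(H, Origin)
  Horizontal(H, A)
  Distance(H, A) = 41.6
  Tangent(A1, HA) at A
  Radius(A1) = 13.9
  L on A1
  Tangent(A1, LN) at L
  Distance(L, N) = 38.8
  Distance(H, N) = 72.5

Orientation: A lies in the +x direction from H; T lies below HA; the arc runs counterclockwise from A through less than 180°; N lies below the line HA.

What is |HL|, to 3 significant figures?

35.8

Checks: |TL| = 13.90 ✓; ∠(TL, LN) = 90.00° ✓; |LN| = 38.80 ✓; |HN| = 72.50 ✓.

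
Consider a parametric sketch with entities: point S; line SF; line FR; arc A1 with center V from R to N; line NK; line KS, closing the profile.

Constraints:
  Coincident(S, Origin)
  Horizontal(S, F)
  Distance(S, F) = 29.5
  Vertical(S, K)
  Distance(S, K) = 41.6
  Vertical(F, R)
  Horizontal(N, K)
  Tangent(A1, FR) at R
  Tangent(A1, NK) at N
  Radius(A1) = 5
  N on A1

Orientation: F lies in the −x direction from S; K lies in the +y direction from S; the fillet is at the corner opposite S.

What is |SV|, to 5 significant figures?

44.043

S is at the origin; SF is horizontal with |SF| = 29.5 and F on the −x side, so F = (-29.500, 0.0000). SK is vertical with |SK| = 41.6 and K on the +y side, so K = (0.0000, 41.600). The virtual corner opposite S is at (-29.500, 41.600). Since A1 is tangent to FR there, VR ⟂ FR and since A1 is tangent to NK there, VN ⟂ NK, with radius 5.0, so the center V sits 5.0 in from both sides at V = (-24.500, 36.600). Then |SV| = |V − S| = 44.043.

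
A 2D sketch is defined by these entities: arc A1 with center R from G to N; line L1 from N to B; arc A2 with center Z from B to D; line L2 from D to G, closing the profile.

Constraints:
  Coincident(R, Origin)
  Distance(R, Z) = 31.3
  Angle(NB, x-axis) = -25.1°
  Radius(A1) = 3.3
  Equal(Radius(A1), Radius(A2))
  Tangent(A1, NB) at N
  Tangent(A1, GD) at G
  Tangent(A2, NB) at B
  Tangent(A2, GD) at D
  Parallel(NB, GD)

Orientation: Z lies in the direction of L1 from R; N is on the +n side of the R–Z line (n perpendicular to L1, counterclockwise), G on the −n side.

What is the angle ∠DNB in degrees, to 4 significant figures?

11.91°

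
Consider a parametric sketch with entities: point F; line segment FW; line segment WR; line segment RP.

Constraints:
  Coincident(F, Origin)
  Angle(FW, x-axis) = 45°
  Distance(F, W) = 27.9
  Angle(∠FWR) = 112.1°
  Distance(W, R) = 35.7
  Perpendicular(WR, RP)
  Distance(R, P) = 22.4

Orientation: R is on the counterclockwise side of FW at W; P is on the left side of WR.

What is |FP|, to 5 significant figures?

46.325

∠FWR = 112.1°, so WR runs at 45.0° + (180° − 112.1°) = 112.90° from the x-axis; with |WR| = 35.7, R = W + 35.7·(cos 112.90°, sin 112.90°) = (5.8366, 52.615). WR ⟂ RP; with |RP| = 22.4 on the left of WR, P = R + 22.4·(-0.92119, -0.38912) = (-14.798, 43.898). Then |FP| = |P − F| = 46.325.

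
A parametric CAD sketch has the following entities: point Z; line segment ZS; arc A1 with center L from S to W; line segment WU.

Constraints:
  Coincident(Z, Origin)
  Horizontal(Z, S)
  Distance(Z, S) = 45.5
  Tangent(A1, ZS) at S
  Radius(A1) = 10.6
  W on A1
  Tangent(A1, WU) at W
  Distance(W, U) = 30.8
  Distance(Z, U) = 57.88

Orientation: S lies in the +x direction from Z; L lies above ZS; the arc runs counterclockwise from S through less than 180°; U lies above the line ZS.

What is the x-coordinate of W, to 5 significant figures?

54.671

Checks: |LW| = 10.60 ✓; ∠(LW, WU) = 90.00° ✓; |WU| = 30.80 ✓; |ZU| = 57.88 ✓.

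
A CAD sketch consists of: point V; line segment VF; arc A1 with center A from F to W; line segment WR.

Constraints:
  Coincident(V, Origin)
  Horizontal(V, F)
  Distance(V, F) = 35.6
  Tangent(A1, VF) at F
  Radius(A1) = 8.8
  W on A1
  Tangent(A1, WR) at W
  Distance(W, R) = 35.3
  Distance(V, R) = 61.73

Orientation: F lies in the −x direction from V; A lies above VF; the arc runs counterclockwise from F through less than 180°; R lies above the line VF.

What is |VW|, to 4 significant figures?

30.38

Checks: |AF| = 8.800 ✓; |AW| = 8.800 ✓; ∠(AW, WR) = 90.00° ✓; |WR| = 35.30 ✓; |VR| = 61.73 ✓.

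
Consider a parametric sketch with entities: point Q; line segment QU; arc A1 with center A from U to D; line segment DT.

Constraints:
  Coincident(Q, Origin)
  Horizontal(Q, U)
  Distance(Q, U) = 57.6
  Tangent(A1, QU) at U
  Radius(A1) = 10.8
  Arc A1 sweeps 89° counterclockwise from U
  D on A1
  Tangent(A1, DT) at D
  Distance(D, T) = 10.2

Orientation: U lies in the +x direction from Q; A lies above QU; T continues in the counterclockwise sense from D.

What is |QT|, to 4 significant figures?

71.66

On A1, U sits at bearing -90° from A; an 89° counterclockwise sweep puts D at bearing -1°, so D = A + 10.8·(cos -1°, sin -1°) = (68.40, 10.61). Since A1 is tangent to DT there, AD ⟂ DT, so DT runs along (−sin -1°, cos -1°); with |DT| = 10.2, T = (68.58, 20.81). Then |QT| = |T − Q| = 71.66.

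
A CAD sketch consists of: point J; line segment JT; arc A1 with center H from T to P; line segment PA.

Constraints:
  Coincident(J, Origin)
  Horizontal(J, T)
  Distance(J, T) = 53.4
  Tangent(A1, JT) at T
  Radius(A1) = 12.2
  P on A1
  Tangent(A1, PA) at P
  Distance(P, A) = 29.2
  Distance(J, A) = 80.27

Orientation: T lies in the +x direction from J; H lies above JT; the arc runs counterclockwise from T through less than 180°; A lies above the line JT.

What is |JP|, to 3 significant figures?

66.2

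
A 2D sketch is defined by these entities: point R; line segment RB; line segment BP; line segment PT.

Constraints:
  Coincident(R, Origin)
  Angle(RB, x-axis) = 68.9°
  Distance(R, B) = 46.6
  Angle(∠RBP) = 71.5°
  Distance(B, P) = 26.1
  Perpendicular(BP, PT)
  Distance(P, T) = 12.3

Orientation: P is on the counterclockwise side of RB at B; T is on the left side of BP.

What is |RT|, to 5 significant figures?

33.839

R is at the origin; RB runs at 68.9° with length 46.6, so B = 46.6·(cos 68.9°, sin 68.9°) = (16.776, 43.476). ∠RBP = 71.5°, so BP runs at 68.9° + (180° − 71.5°) = 177.40° from the x-axis; with |BP| = 26.1, P = B + 26.1·(cos 177.40°, sin 177.40°) = (-9.2973, 44.660). BP is perpendicular to PT; with |PT| = 12.3 on the left of BP, T = P + 12.3·(-0.045363, -0.99897) = (-9.8552, 32.372). Then |RT| = |T − R| = 33.839.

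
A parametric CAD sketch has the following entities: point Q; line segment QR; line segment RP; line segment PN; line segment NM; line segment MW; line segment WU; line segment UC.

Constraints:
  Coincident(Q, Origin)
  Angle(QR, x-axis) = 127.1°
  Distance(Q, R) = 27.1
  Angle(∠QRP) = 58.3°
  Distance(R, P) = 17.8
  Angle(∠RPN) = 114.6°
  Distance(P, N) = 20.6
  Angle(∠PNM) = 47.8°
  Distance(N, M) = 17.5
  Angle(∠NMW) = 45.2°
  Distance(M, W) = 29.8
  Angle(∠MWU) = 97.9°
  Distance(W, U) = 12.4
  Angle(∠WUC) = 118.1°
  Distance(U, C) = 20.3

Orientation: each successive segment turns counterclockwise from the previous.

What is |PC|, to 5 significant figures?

32.412

∠MWU = 97.9° gives WU at -56.700° from the x-axis; with |WU| = 12.4, U = (-22.937, -22.277). ∠WUC = 118.1° gives UC at 5.2000° from the x-axis; with |UC| = 20.3, C = (-2.7210, -20.437). Then |PC| = |C − P| = 32.412.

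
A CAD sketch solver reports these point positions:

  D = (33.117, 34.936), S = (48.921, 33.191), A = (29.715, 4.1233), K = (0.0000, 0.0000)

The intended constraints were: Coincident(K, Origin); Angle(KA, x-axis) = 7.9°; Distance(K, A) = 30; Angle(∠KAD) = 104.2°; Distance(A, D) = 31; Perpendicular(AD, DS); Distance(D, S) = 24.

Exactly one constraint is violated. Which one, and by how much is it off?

Distance(D, S) = 24 — off by 8.10.

K = (0.00, 0.00) ✓; KA at 7.900° ✓; |KA| = 30.00 ✓; ∠KAD = 104.2° ✓; |AD| = 31.00 ✓; ∠(AD, DS) = 90.00° ✓; |DS| = 15.90 ✗.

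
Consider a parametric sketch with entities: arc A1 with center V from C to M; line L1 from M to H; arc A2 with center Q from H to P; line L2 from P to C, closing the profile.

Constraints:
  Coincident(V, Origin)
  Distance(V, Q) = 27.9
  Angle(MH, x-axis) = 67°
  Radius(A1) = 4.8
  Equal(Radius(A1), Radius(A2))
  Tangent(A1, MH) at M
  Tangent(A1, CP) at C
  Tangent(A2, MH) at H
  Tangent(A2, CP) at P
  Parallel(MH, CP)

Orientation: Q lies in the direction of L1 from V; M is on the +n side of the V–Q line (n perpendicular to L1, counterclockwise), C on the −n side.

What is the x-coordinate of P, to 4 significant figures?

15.32

The slot axis is L1's direction at 67.0°, so u = (cos 67.0°, sin 67.0°) = (0.3907, 0.9205) and n = (−sin 67.0°, cos 67.0°) = (-0.9205, 0.3907). V is at the origin and Q lies 27.9 along u from V, so Q = 27.9·u = (10.90, 25.68). Tangency of A1 to both parallel lines with radius 4.8 puts M and C at V ± 4.8·n: M = (-4.418, 1.876), C = (4.418, -1.876). Equal radii place H and P the same way about Q: H = Q + 4.8·n = (6.483, 27.56), P = Q − 4.8·n = (15.32, 23.81). So P.x = 15.32.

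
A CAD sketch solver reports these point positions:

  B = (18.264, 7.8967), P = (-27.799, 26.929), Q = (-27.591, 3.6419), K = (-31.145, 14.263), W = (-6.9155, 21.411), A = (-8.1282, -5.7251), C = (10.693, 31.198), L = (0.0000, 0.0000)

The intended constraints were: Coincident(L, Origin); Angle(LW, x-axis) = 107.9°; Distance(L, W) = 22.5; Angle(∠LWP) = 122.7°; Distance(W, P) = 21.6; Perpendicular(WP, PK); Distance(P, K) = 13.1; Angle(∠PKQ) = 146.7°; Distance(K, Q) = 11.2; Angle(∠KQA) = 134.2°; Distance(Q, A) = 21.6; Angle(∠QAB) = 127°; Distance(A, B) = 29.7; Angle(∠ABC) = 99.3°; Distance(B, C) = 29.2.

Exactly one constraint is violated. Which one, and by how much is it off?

Distance(B, C) = 29.2 — off by 4.70.

L = (0.00, 0.00) ✓; LW at 107.9° ✓; |LW| = 22.50 ✓; ∠LWP = 122.7° ✓; |WP| = 21.60 ✓; ∠(WP, PK) = 90.00° ✓; |PK| = 13.10 ✓; ∠PKQ = 146.7° ✓; |KQ| = 11.20 ✓; ∠KQA = 134.2° ✓; |QA| = 21.60 ✓; ∠QAB = 127.0° ✓; |AB| = 29.70 ✓; ∠ABC = 99.30° ✓; |BC| = 24.50 ✗.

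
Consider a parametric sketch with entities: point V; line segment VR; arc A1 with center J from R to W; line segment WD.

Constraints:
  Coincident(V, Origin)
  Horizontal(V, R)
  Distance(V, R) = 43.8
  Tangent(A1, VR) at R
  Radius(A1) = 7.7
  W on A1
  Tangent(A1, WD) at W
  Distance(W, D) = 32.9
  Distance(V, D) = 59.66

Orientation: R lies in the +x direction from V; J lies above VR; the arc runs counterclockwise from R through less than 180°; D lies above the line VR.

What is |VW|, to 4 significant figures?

52.15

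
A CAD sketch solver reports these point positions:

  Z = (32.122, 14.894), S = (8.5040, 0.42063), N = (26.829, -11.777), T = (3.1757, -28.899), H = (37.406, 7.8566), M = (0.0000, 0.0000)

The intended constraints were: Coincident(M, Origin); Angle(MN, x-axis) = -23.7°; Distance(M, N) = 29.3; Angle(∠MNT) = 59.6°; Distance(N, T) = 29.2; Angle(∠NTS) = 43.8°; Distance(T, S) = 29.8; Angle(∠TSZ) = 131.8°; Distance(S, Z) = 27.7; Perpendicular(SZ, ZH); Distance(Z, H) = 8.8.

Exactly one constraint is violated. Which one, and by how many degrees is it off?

Perpendicular(SZ, ZH) — off by 5.40°.

M = (0.00, 0.00) ✓; MN at -23.70° ✓; |MN| = 29.30 ✓; ∠MNT = 59.60° ✓; |NT| = 29.20 ✓; ∠NTS = 43.80° ✓; |TS| = 29.80 ✓; ∠TSZ = 131.8° ✓; |SZ| = 27.70 ✓; ∠(SZ, ZH) = 84.60° ✗; |ZH| = 8.800 ✓.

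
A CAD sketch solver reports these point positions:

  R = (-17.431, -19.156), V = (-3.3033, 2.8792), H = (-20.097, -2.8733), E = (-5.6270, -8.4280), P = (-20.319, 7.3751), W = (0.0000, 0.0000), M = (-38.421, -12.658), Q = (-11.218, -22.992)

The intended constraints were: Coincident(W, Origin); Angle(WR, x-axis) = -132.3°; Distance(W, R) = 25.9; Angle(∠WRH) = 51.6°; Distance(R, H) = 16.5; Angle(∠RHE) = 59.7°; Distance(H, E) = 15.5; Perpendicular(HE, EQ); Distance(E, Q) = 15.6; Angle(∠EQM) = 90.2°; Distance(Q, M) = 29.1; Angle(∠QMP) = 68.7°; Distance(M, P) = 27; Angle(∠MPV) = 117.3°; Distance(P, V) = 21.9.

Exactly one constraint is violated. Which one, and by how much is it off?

Distance(P, V) = 21.9 — off by 4.30.

W = (0.00, 0.00) ✓; WR at -132.3° ✓; |WR| = 25.90 ✓; ∠WRH = 51.60° ✓; |RH| = 16.50 ✓; ∠RHE = 59.70° ✓; |HE| = 15.50 ✓; ∠(HE, EQ) = 90.00° ✓; |EQ| = 15.60 ✓; ∠EQM = 90.20° ✓; |QM| = 29.10 ✓; ∠QMP = 68.70° ✓; |MP| = 27.00 ✓; ∠MPV = 117.3° ✓; |PV| = 17.60 ✗.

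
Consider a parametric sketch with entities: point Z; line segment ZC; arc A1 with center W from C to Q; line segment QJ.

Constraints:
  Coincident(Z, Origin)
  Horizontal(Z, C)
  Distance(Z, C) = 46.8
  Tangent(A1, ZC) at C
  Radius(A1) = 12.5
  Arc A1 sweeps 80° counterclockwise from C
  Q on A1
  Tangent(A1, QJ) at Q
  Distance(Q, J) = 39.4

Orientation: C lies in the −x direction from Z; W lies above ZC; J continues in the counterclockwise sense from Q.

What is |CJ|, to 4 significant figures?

52.73

Z is at the origin; ZC is horizontal with |ZC| = 46.8 and C on the −x side, so C = (-46.80, 0.000). Tangency of A1 to ZC means the radius WC is perpendicular to ZC, so W = C + (0, 12.5) = (-46.80, 12.50). On A1, C sits at bearing -90° from W; an 80° counterclockwise sweep puts Q at bearing -10°, so Q = W + 12.5·(cos -10°, sin -10°) = (-34.49, 10.33). Since A1 is tangent to QJ there, WQ ⟂ QJ, so QJ runs along (−sin -10°, cos -10°); with |QJ| = 39.4, J = (-27.65, 49.13). Then |CJ| = |J − C| = 52.73.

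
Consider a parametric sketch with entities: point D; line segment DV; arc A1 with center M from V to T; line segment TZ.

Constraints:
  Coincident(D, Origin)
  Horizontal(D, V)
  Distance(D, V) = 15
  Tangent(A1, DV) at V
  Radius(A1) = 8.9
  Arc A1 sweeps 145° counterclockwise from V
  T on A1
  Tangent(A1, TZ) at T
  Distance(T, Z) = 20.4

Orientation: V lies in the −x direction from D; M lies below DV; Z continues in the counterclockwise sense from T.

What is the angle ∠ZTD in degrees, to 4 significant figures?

73.84°

D is at the origin; DV is horizontal with |DV| = 15.0 and V on the −x side, so V = (-15.00, 0.000). Tangency of A1 to DV means the radius MV is perpendicular to DV, so M = V + (0, -8.9) = (-15.00, -8.900). On A1, V sits at bearing 90° from M; a 145° counterclockwise sweep puts T at bearing 235°, so T = M + 8.9·(cos 235°, sin 235°) = (-20.10, -16.19). A1 meets TZ tangentially, so MT is at right angles to TZ, so TZ runs along (−sin 235°, cos 235°); with |TZ| = 20.4, Z = (-3.394, -27.89). Then cos ∠ZTD = TZ·TD / (|TZ||TD|), giving 73.84°.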